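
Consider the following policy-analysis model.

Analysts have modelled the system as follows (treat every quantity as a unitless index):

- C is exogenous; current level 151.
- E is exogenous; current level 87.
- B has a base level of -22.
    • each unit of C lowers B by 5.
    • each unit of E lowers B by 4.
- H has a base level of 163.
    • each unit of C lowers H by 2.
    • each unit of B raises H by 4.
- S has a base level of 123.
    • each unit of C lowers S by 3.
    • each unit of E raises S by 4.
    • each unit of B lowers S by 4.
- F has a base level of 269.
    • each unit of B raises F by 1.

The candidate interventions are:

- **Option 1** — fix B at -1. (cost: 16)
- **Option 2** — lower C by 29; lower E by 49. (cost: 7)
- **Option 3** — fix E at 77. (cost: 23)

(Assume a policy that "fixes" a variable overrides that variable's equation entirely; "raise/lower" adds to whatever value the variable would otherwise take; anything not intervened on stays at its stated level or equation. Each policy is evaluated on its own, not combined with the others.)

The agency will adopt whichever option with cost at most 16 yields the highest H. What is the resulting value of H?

-143

Option 1 (B := -1):
  C = 151
  E = 87
  B = -1
  H = 163 − 2·151 + 4·(-1) = -143
Option 2 (C − 29, E − 49):
  C = 151 − 29 = 122
  E = 87 − 49 = 38
  B = -22 − 5·122 − 4·38 = -784
  H = 163 − 2·122 + 4·(-784) = -3217
Comparing — Option 1: H=-143, Option 2: H=-3217. Highest is -143 (Option 1).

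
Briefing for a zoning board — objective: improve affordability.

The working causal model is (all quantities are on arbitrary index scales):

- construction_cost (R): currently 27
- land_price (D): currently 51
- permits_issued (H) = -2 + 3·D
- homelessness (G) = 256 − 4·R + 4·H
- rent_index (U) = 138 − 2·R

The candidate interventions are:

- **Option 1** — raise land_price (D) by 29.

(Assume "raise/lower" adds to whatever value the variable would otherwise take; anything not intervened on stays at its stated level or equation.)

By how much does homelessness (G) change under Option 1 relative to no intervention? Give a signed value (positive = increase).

Baseline:
  R = 27
  D = 51
  H = -2 + 3·51 = 151
  G = 256 − 4·27 + 4·151 = 752
Option 1 (D + 29):
  R = 27
  D = 51 + 29 = 80
  H = -2 + 3·80 = 238
  G = 256 − 4·27 + 4·238 = 1100
Change in G: 1100 − 752 = 348

348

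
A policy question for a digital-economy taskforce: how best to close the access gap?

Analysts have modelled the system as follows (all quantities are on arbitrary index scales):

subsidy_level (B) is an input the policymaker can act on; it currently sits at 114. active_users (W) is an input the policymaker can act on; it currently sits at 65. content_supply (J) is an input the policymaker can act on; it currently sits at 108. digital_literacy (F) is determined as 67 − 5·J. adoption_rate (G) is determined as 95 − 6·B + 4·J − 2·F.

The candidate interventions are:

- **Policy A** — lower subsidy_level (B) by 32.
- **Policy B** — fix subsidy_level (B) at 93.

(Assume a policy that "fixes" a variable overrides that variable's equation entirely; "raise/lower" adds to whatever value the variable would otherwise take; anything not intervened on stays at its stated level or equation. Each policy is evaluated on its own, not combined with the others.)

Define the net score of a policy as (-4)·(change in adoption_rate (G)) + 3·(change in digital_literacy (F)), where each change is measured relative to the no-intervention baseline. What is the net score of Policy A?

-768

Baseline:
  B = 114
  J = 108
  F = 67 − 5·108 = -473
  G = 95 − 6·114 + 4·108 − 2·(-473) = 789
Policy A (B − 32):
  B = 114 − 32 = 82
  J = 108
  F = 67 − 5·108 = -473
  G = 95 − 6·82 + 4·108 − 2·(-473) = 981
ΔG = 981 − 789 = 192; ΔF = -473 − (-473) = 0
Score = (-4)·192 + 3·0 = -768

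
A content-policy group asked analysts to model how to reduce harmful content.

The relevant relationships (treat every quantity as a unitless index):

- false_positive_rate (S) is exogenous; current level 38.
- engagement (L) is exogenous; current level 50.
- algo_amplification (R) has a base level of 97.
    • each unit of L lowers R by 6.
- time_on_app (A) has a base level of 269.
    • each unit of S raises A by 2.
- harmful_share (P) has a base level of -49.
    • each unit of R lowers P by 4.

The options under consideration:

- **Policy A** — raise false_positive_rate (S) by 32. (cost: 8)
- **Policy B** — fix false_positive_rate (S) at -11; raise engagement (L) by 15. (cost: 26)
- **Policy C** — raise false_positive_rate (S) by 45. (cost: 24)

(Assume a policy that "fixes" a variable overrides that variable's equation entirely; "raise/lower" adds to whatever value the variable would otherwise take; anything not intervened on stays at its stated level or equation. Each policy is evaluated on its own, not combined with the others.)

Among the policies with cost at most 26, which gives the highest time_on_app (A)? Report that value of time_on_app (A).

Policy A (S + 32):
  S = 38 + 32 = 70
  A = 269 + 2·70 = 409
Policy B (S := -11, L + 15):
  S = -11
  A = 269 + 2·(-11) = 247
Policy C (S + 45):
  S = 38 + 45 = 83
  A = 269 + 2·83 = 435
Comparing — Policy A: A=409, Policy B: A=247, Policy C: A=435. Highest is 435 (Policy C).

435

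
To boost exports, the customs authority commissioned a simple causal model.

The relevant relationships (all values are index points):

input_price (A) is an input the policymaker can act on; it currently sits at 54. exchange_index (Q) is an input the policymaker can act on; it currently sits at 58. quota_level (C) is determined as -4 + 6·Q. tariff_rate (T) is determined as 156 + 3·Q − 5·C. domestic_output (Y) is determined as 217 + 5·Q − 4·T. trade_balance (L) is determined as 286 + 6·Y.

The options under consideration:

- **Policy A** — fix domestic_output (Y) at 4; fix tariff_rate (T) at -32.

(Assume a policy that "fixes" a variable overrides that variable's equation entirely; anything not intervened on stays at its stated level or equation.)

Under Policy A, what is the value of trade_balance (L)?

310

Policy A (Y := 4, T := -32):
  Q = 58
  C = -4 + 6·58 = 344
  T = -32
  Y = 4
  L = 286 + 6·4 = 310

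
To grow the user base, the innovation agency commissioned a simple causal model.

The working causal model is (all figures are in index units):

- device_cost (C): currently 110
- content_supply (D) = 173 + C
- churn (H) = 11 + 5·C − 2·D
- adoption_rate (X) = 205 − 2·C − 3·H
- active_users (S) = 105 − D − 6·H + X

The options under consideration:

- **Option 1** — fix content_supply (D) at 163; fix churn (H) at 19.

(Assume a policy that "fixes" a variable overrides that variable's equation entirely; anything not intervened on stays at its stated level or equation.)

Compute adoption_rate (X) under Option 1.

-72

Option 1 (D := 163, H := 19):
  C = 110
  D = 163
  H = 19
  X = 205 − 2·110 − 3·19 = -72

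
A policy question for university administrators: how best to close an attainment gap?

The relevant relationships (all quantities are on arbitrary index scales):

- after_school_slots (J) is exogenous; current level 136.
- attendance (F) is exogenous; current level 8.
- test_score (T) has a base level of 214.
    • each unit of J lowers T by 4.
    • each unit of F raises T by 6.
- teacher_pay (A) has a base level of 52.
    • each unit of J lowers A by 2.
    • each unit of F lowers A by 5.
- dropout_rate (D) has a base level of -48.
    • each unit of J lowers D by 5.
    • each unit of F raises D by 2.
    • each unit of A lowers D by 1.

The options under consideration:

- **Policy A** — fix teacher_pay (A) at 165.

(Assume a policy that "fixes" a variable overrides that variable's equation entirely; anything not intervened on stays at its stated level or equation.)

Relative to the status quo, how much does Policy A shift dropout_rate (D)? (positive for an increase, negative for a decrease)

-425

Baseline:
  J = 136
  F = 8
  A = 52 − 2·136 − 5·8 = -260
  D = -48 − 5·136 + 2·8 − (-260) = -452
Policy A (A := 165):
  J = 136
  F = 8
  A = 165
  D = -48 − 5·136 + 2·8 − 165 = -877
Change in D: -877 − (-452) = -425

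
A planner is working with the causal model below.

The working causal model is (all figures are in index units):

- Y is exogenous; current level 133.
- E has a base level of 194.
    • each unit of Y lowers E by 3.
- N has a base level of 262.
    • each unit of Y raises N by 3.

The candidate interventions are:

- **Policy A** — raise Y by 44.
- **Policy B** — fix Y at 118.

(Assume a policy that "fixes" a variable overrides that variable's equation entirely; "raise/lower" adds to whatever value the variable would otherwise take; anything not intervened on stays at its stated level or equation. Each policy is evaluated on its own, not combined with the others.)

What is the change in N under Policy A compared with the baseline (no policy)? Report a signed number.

132

Baseline:
  Y = 133
  N = 262 + 3·133 = 661
Policy A (Y + 44):
  Y = 133 + 44 = 177
  N = 262 + 3·177 = 793
Change in N: 793 − 661 = 132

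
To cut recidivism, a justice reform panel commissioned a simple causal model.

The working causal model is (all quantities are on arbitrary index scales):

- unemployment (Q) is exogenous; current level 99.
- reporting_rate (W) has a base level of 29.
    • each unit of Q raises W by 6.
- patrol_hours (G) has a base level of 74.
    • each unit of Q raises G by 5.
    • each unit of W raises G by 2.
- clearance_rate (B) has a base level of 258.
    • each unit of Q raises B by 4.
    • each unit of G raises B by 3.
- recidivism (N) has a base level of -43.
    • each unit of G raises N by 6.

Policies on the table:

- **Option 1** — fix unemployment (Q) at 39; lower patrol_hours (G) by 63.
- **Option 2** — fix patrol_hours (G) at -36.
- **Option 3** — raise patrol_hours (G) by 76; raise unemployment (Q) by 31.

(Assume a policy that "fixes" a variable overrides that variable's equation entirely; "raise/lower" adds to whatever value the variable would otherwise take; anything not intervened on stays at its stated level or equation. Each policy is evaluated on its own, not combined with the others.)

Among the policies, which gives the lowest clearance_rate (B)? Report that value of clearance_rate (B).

Option 1 (Q := 39, G − 63):
  Q = 39
  W = 29 + 6·39 = 263
  G = 74 + 5·39 + 2·263 (−63 from intervention) = 732
  B = 258 + 4·39 + 3·732 = 2610
Option 2 (G := -36):
  Q = 99
  W = 29 + 6·99 = 623
  G = -36
  B = 258 + 4·99 + 3·(-36) = 546
Option 3 (G + 76, Q + 31):
  Q = 99 + 31 = 130
  W = 29 + 6·130 = 809
  G = 74 + 5·130 + 2·809 (+76 from intervention) = 2418
  B = 258 + 4·130 + 3·2418 = 8032
Comparing — Option 1: B=2610, Option 2: B=546, Option 3: B=8032. Lowest is 546 (Option 2).

546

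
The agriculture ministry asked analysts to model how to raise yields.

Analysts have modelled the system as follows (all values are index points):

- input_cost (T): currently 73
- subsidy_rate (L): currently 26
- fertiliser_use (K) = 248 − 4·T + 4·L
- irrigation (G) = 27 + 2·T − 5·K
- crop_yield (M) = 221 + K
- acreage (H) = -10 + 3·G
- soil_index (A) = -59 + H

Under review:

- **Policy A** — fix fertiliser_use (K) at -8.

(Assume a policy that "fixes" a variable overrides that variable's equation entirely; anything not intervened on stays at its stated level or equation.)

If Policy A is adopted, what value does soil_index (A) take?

570

Policy A (K := -8):
  T = 73
  L = 26
  K = -8
  G = 27 + 2·73 − 5·(-8) = 213
  H = -10 + 3·213 = 629
  A = -59 + 629 = 570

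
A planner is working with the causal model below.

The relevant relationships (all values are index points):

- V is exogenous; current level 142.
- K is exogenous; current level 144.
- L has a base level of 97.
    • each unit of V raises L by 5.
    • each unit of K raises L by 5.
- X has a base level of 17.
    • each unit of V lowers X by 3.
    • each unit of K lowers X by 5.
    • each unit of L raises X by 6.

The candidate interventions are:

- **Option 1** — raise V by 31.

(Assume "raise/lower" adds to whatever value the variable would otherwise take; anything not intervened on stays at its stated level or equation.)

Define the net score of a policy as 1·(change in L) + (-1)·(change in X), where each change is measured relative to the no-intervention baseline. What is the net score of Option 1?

Baseline:
  V = 142
  K = 144
  L = 97 + 5·142 + 5·144 = 1527
  X = 17 − 3·142 − 5·144 + 6·1527 = 8033
Option 1 (V + 31):
  V = 142 + 31 = 173
  K = 144
  L = 97 + 5·173 + 5·144 = 1682
  X = 17 − 3·173 − 5·144 + 6·1682 = 8870
ΔL = 1682 − 1527 = 155; ΔX = 8870 − 8033 = 837
Score = 1·155 + (-1)·837 = -682

-682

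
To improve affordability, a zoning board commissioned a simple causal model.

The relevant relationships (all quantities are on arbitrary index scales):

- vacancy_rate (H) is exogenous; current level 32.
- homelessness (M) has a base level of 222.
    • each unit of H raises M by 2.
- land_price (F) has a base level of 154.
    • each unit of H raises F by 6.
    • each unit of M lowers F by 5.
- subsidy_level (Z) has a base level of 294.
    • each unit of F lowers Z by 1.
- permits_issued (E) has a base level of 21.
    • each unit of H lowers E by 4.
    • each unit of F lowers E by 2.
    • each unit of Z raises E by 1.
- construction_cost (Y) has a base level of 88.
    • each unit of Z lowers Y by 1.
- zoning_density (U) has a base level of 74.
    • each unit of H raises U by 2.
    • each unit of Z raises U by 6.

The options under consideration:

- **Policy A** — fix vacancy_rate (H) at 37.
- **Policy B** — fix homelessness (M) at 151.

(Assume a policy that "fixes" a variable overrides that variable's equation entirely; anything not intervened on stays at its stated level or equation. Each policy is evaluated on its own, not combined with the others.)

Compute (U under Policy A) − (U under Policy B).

4180

Policy A (H := 37):
  H = 37
  M = 222 + 2·37 = 296
  F = 154 + 6·37 − 5·296 = -1104
  Z = 294 − (-1104) = 1398
  U = 74 + 2·37 + 6·1398 = 8536
Policy B (M := 151):
  H = 32
  M = 151
  F = 154 + 6·32 − 5·151 = -409
  Z = 294 − (-409) = 703
  U = 74 + 2·32 + 6·703 = 4356
U: 8536 − 4356 = 4180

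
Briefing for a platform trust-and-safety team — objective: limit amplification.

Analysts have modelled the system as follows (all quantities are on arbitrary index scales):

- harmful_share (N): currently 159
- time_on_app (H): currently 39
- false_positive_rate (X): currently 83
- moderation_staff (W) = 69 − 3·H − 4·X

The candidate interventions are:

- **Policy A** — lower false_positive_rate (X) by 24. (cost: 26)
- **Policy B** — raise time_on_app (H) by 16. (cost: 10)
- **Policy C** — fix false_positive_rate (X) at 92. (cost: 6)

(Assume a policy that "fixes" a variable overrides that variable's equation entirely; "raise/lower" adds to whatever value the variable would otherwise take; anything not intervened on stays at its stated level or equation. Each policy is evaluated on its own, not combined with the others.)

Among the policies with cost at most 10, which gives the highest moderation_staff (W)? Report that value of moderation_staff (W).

Policy B (H + 16):
  H = 39 + 16 = 55
  X = 83
  W = 69 − 3·55 − 4·83 = -428
Policy C (X := 92):
  H = 39
  X = 92
  W = 69 − 3·39 − 4·92 = -416
Comparing — Policy B: W=-428, Policy C: W=-416. Highest is -416 (Policy C).

-416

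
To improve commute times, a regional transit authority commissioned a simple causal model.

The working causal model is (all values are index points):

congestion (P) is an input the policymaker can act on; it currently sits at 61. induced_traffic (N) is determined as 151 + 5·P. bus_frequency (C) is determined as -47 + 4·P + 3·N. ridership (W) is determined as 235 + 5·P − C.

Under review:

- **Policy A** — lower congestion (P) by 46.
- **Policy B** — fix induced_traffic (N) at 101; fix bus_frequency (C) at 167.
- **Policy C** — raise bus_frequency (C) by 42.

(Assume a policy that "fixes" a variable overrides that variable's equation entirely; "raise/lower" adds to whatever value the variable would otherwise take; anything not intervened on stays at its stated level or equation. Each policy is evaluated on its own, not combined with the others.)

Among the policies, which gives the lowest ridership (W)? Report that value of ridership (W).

-1067

Policy A (P − 46):
  P = 61 − 46 = 15
  N = 151 + 5·15 = 226
  C = -47 + 4·15 + 3·226 = 691
  W = 235 + 5·15 − 691 = -381
Policy B (N := 101, C := 167):
  P = 61
  N = 101
  C = 167
  W = 235 + 5·61 − 167 = 373
Policy C (C + 42):
  P = 61
  N = 151 + 5·61 = 456
  C = -47 + 4·61 + 3·456 (+42 from intervention) = 1607
  W = 235 + 5·61 − 1607 = -1067
Comparing — Policy A: W=-381, Policy B: W=373, Policy C: W=-1067. Lowest is -1067 (Policy C).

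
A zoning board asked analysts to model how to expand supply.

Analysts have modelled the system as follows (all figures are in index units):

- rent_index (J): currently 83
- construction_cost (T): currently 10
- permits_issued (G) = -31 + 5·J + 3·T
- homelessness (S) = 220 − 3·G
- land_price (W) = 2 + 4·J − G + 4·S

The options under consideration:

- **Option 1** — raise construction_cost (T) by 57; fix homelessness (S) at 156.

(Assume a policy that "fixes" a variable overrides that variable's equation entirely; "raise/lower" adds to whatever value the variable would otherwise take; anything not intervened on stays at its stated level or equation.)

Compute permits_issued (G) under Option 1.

Option 1 (T + 57, S := 156):
  J = 83
  T = 10 + 57 = 67
  G = -31 + 5·83 + 3·67 = 585

585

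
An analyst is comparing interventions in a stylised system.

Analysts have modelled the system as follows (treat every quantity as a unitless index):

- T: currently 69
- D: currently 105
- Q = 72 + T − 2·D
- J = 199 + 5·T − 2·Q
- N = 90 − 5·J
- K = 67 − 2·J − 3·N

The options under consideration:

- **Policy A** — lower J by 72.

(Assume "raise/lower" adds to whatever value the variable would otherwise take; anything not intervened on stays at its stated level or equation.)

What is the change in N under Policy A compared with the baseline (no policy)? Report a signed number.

Baseline:
  T = 69
  D = 105
  Q = 72 + 69 − 2·105 = -69
  J = 199 + 5·69 − 2·(-69) = 682
  N = 90 − 5·682 = -3320
Policy A (J − 72):
  T = 69
  D = 105
  Q = 72 + 69 − 2·105 = -69
  J = 199 + 5·69 − 2·(-69) (−72 from intervention) = 610
  N = 90 − 5·610 = -2960
Change in N: -2960 − (-3320) = 360

360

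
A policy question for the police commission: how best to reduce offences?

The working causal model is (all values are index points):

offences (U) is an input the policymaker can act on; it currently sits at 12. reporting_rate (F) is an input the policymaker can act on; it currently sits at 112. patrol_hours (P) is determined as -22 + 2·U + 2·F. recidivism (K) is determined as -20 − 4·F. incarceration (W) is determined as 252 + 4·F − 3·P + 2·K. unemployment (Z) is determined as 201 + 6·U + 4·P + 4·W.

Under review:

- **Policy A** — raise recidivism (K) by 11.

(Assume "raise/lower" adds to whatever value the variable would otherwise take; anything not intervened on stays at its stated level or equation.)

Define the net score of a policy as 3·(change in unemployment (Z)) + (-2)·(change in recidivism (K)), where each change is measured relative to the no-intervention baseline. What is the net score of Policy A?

242

Baseline:
  U = 12
  F = 112
  P = -22 + 2·12 + 2·112 = 226
  K = -20 − 4·112 = -468
  W = 252 + 4·112 − 3·226 + 2·(-468) = -914
  Z = 201 + 6·12 + 4·226 + 4·(-914) = -2479
Policy A (K + 11):
  U = 12
  F = 112
  P = -22 + 2·12 + 2·112 = 226
  K = -20 − 4·112 (+11 from intervention) = -457
  W = 252 + 4·112 − 3·226 + 2·(-457) = -892
  Z = 201 + 6·12 + 4·226 + 4·(-892) = -2391
ΔZ = -2391 − (-2479) = 88; ΔK = -457 − (-468) = 11
Score = 3·88 + (-2)·11 = 242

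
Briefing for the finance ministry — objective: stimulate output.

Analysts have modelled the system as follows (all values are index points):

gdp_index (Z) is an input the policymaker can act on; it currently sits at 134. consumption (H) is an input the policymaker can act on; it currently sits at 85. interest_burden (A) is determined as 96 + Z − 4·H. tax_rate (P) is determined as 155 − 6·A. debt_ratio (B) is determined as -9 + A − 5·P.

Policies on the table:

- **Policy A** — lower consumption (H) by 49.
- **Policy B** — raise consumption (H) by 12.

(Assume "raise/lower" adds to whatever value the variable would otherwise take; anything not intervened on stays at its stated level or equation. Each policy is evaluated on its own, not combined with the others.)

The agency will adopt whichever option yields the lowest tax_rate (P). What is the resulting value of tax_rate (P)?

-361

Policy A (H − 49):
  Z = 134
  H = 85 − 49 = 36
  A = 96 + 134 − 4·36 = 86
  P = 155 − 6·86 = -361
Policy B (H + 12):
  Z = 134
  H = 85 + 12 = 97
  A = 96 + 134 − 4·97 = -158
  P = 155 − 6·(-158) = 1103
Comparing — Policy A: P=-361, Policy B: P=1103. Lowest is -361 (Policy A).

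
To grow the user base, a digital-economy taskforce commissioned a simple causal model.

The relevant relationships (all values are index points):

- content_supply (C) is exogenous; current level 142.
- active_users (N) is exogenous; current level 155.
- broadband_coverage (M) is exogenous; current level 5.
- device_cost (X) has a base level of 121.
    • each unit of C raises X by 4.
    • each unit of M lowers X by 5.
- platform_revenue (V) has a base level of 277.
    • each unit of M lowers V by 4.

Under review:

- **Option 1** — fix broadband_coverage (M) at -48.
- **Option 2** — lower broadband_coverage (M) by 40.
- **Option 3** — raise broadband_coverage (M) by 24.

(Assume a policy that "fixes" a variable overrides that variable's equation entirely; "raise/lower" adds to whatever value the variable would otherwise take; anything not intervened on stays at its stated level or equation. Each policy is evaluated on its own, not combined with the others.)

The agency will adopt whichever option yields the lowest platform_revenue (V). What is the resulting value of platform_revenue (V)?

161

Option 1 (M := -48):
  M = -48
  V = 277 − 4·(-48) = 469
Option 2 (M − 40):
  M = 5 − 40 = -35
  V = 277 − 4·(-35) = 417
Option 3 (M + 24):
  M = 5 + 24 = 29
  V = 277 − 4·29 = 161
Comparing — Option 1: V=469, Option 2: V=417, Option 3: V=161. Lowest is 161 (Option 3).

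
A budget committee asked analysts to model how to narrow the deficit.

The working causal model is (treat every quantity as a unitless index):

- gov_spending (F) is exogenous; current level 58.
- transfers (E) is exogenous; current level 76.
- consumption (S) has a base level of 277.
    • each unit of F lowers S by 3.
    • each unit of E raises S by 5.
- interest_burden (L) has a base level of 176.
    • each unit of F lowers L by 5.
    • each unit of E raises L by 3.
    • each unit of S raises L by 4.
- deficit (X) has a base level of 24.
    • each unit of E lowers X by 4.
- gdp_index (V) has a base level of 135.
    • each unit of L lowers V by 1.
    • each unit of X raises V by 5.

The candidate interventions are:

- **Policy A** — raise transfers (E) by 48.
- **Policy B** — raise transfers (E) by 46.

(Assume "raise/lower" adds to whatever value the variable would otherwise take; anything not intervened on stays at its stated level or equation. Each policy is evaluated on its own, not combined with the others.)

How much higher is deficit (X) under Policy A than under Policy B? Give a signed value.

Policy A (E + 48):
  E = 76 + 48 = 124
  X = 24 − 4·124 = -472
Policy B (E + 46):
  E = 76 + 46 = 122
  X = 24 − 4·122 = -464
X: -472 − (-464) = -8

-8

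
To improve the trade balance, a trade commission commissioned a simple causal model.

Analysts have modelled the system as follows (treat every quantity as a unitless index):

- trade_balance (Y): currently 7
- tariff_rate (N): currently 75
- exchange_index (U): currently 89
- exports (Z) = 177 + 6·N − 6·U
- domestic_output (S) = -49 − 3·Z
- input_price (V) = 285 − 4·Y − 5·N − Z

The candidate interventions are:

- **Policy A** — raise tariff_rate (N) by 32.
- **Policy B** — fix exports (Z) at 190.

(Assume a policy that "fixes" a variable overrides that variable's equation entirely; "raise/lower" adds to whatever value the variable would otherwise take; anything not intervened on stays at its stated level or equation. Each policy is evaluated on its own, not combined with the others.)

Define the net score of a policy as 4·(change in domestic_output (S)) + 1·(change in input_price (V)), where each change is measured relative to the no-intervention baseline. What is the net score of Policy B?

Baseline:
  Y = 7
  N = 75
  U = 89
  Z = 177 + 6·75 − 6·89 = 93
  S = -49 − 3·93 = -328
  V = 285 − 4·7 − 5·75 − 93 = -211
Policy B (Z := 190):
  Y = 7
  N = 75
  U = 89
  Z = 190
  S = -49 − 3·190 = -619
  V = 285 − 4·7 − 5·75 − 190 = -308
ΔS = -619 − (-328) = -291; ΔV = -308 − (-211) = -97
Score = 4·(-291) + 1·(-97) = -1261

-1261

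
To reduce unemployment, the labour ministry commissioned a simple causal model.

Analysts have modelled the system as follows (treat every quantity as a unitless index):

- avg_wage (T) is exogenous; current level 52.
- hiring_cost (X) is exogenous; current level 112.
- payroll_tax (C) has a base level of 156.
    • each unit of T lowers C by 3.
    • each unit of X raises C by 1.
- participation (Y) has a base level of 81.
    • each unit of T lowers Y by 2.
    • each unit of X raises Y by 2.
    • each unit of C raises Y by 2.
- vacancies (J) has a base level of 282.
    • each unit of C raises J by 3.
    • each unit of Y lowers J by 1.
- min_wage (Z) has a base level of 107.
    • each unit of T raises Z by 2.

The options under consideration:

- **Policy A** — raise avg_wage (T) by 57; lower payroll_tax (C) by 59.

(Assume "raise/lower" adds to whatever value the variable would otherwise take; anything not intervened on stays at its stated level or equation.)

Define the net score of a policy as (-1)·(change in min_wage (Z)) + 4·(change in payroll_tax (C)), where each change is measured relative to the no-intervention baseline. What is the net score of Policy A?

Baseline:
  T = 52
  X = 112
  C = 156 − 3·52 + 112 = 112
  Z = 107 + 2·52 = 211
Policy A (T + 57, C − 59):
  T = 52 + 57 = 109
  X = 112
  C = 156 − 3·109 + 112 (−59 from intervention) = -118
  Z = 107 + 2·109 = 325
ΔZ = 325 − 211 = 114; ΔC = -118 − 112 = -230
Score = (-1)·114 + 4·(-230) = -1034

-1034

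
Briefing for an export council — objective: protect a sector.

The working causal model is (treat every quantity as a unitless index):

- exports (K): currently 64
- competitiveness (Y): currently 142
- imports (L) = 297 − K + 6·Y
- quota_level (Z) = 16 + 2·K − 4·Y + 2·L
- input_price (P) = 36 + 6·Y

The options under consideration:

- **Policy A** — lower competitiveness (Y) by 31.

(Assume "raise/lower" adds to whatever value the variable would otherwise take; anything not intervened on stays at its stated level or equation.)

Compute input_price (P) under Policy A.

702

Policy A (Y − 31):
  Y = 142 − 31 = 111
  P = 36 + 6·111 = 702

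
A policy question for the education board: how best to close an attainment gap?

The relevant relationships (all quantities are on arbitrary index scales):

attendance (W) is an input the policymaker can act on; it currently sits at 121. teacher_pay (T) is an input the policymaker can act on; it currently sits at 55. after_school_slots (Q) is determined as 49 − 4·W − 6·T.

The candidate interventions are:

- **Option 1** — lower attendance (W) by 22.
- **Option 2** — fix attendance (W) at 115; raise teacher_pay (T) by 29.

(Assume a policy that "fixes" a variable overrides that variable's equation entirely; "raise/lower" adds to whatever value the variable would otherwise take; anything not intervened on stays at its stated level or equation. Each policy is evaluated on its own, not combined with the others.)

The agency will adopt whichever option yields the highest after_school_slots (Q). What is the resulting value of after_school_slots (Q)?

-677

Option 1 (W − 22):
  W = 121 − 22 = 99
  T = 55
  Q = 49 − 4·99 − 6·55 = -677
Option 2 (W := 115, T + 29):
  W = 115
  T = 55 + 29 = 84
  Q = 49 − 4·115 − 6·84 = -915
Comparing — Option 1: Q=-677, Option 2: Q=-915. Highest is -677 (Option 1).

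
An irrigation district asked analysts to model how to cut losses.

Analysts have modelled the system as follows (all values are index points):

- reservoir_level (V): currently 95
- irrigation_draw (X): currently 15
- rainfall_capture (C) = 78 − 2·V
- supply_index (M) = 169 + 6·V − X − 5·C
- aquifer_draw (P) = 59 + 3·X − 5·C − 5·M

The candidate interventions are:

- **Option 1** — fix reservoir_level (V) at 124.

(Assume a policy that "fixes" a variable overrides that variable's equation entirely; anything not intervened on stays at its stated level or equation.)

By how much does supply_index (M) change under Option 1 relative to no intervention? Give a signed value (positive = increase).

Baseline:
  V = 95
  X = 15
  C = 78 − 2·95 = -112
  M = 169 + 6·95 − 15 − 5·(-112) = 1284
Option 1 (V := 124):
  V = 124
  X = 15
  C = 78 − 2·124 = -170
  M = 169 + 6·124 − 15 − 5·(-170) = 1748
Change in M: 1748 − 1284 = 464

464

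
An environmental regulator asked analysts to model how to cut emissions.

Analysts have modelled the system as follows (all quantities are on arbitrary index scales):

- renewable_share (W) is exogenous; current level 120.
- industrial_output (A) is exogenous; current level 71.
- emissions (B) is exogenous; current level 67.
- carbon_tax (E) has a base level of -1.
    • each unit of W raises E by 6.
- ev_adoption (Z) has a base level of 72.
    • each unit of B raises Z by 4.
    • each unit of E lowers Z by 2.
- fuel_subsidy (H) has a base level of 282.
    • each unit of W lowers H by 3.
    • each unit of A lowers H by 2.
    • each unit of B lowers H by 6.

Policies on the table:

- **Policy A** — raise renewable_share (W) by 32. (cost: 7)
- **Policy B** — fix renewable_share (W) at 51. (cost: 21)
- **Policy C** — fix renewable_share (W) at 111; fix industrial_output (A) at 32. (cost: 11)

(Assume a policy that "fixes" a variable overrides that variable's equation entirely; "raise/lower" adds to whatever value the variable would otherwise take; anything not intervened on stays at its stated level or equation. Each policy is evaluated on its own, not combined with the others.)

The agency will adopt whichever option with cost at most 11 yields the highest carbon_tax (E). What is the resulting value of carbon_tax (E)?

Policy A (W + 32):
  W = 120 + 32 = 152
  E = -1 + 6·152 = 911
Policy C (W := 111, A := 32):
  W = 111
  E = -1 + 6·111 = 665
Comparing — Policy A: E=911, Policy C: E=665. Highest is 911 (Policy A).

911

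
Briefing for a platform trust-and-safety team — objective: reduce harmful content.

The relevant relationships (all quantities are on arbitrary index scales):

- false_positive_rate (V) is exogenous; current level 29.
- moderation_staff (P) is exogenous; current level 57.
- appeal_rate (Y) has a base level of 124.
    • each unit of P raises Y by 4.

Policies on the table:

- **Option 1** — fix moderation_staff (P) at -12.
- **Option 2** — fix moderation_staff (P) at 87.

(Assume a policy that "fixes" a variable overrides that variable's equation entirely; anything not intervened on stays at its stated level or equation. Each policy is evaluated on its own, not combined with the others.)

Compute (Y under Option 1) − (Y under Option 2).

Option 1 (P := -12):
  P = -12
  Y = 124 + 4·(-12) = 76
Option 2 (P := 87):
  P = 87
  Y = 124 + 4·87 = 472
Y: 76 − 472 = -396

-396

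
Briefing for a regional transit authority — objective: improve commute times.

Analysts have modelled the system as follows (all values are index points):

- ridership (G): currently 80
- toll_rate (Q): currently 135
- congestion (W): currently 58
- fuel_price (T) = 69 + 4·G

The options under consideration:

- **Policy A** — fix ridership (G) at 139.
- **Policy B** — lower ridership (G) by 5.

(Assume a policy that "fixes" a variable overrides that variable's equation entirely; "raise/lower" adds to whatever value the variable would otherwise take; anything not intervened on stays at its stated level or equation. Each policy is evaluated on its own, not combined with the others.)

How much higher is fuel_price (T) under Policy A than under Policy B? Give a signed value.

Policy A (G := 139):
  G = 139
  T = 69 + 4·139 = 625
Policy B (G − 5):
  G = 80 − 5 = 75
  T = 69 + 4·75 = 369
T: 625 − 369 = 256

256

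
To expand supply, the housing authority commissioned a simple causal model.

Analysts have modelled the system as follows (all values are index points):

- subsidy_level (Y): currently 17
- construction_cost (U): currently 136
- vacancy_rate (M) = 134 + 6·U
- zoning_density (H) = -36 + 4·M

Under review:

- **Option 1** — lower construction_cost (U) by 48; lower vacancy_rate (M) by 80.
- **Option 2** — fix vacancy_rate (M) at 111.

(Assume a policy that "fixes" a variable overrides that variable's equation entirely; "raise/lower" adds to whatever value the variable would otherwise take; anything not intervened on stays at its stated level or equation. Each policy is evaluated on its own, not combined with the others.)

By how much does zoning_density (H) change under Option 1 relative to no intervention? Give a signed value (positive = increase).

-1472

Baseline:
  U = 136
  M = 134 + 6·136 = 950
  H = -36 + 4·950 = 3764
Option 1 (U − 48, M − 80):
  U = 136 − 48 = 88
  M = 134 + 6·88 (−80 from intervention) = 582
  H = -36 + 4·582 = 2292
Change in H: 2292 − 3764 = -1472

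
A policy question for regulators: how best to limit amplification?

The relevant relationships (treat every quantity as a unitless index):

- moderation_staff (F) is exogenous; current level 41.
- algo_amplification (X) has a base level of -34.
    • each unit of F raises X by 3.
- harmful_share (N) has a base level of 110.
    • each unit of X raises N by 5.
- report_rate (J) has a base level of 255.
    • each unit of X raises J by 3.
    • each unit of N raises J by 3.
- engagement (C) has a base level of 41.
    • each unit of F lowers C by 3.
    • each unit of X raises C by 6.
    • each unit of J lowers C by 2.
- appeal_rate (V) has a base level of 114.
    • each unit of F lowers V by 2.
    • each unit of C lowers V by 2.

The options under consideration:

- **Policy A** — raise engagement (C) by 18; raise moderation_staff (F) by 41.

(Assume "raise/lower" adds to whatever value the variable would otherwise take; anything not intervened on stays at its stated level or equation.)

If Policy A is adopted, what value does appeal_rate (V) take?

15384

Policy A (C + 18, F + 41):
  F = 41 + 41 = 82
  X = -34 + 3·82 = 212
  N = 110 + 5·212 = 1170
  J = 255 + 3·212 + 3·1170 = 4401
  C = 41 − 3·82 + 6·212 − 2·4401 (+18 from intervention) = -7717
  V = 114 − 2·82 − 2·(-7717) = 15384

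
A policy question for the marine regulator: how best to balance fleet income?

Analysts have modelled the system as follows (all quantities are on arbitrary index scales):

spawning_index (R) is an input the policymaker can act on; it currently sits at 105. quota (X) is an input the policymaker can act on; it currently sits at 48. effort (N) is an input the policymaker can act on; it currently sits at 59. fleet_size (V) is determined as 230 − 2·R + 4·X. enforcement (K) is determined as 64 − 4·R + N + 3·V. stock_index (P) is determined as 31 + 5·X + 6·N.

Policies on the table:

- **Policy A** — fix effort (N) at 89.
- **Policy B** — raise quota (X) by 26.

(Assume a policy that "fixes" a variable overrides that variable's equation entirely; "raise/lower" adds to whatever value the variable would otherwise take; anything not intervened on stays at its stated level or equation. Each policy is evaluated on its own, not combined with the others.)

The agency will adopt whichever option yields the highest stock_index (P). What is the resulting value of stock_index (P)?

Policy A (N := 89):
  X = 48
  N = 89
  P = 31 + 5·48 + 6·89 = 805
Policy B (X + 26):
  X = 48 + 26 = 74
  N = 59
  P = 31 + 5·74 + 6·59 = 755
Comparing — Policy A: P=805, Policy B: P=755. Highest is 805 (Policy A).

805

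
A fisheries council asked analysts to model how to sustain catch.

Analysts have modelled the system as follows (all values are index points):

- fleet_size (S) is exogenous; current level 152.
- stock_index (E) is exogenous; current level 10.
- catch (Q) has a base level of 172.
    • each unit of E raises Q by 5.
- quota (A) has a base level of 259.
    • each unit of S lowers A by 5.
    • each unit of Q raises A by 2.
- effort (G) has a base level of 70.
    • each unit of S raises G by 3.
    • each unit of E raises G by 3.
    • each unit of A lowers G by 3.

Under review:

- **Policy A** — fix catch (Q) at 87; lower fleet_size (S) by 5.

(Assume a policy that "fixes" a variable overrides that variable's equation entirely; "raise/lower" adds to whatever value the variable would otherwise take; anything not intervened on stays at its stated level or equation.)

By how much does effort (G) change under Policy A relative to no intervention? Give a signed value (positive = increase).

720

Baseline:
  S = 152
  E = 10
  Q = 172 + 5·10 = 222
  A = 259 − 5·152 + 2·222 = -57
  G = 70 + 3·152 + 3·10 − 3·(-57) = 727
Policy A (Q := 87, S − 5):
  S = 152 − 5 = 147
  E = 10
  Q = 87
  A = 259 − 5·147 + 2·87 = -302
  G = 70 + 3·147 + 3·10 − 3·(-302) = 1447
Change in G: 1447 − 727 = 720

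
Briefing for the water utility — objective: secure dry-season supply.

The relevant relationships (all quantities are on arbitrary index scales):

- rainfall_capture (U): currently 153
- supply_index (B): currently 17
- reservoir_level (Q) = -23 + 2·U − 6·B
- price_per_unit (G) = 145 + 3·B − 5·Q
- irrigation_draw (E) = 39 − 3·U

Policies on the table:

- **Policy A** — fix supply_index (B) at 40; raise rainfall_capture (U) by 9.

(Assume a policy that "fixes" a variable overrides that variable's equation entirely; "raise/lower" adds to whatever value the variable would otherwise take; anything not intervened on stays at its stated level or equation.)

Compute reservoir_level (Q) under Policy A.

Policy A (B := 40, U + 9):
  U = 153 + 9 = 162
  B = 40
  Q = -23 + 2·162 − 6·40 = 61

61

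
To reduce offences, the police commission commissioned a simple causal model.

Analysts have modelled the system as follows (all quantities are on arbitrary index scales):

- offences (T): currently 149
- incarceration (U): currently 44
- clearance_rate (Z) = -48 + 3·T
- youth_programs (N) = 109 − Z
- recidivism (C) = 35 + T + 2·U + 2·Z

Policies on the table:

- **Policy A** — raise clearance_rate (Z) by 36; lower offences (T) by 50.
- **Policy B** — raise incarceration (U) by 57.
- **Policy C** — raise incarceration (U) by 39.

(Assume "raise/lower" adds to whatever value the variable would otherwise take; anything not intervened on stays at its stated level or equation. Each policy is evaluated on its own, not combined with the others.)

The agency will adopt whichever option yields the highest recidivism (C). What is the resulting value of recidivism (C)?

1184

Policy A (Z + 36, T − 50):
  T = 149 − 50 = 99
  U = 44
  Z = -48 + 3·99 (+36 from intervention) = 285
  C = 35 + 99 + 2·44 + 2·285 = 792
Policy B (U + 57):
  T = 149
  U = 44 + 57 = 101
  Z = -48 + 3·149 = 399
  C = 35 + 149 + 2·101 + 2·399 = 1184
Policy C (U + 39):
  T = 149
  U = 44 + 39 = 83
  Z = -48 + 3·149 = 399
  C = 35 + 149 + 2·83 + 2·399 = 1148
Comparing — Policy A: C=792, Policy B: C=1184, Policy C: C=1148. Highest is 1184 (Policy B).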